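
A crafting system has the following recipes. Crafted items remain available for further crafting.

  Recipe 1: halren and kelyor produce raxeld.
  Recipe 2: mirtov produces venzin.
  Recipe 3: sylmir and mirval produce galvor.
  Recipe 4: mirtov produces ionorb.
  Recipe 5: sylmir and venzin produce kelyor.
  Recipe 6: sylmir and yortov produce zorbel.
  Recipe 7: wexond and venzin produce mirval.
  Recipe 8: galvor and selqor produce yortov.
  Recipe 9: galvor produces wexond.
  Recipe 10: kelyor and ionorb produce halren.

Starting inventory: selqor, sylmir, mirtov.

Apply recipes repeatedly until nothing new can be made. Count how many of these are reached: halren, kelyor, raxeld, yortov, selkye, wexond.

3

mirtov → venzin (Recipe 2).
mirtov → ionorb (Recipe 4).
Using Recipe 5, sylmir and venzin make kelyor.
Using Recipe 10, kelyor and ionorb make halren.
Using Recipe 1, halren and kelyor make raxeld.
halren: reached.
kelyor: reached.
raxeld: reached.
yortov would need galvor and selqor (Recipe 8), but galvor is never obtained.
No rule produces selkye, and it is not given.
wexond would need galvor (Recipe 9), but galvor is never obtained.
Reached: halren, kelyor, and raxeld — 3 of the 6.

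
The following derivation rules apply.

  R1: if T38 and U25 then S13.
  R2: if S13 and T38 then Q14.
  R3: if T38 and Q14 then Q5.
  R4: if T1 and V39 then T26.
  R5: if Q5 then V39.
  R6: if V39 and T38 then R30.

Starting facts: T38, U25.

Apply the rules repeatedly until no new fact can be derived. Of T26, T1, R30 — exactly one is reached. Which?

R30

From T38 and U25, R1 gives S13.
S13 and T38 hold, so Q14 follows (R2).
From T38 and Q14, R3 gives Q5.
From Q5, R5 gives V39.
From V39 and T38, R6 gives R30.
No rule produces T1, and it is not given. T26 would need T1 and V39 (R4), but T1 is never established.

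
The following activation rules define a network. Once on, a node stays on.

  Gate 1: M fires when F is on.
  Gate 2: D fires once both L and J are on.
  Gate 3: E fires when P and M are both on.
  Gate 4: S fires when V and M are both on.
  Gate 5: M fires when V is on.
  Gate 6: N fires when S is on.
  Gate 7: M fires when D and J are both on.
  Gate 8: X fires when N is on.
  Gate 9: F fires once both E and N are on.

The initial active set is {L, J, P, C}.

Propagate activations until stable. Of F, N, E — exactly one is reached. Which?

L and J are on, so D fires (Gate 2).
Gate 7: D and J on → M on.
Gate 3: P and M on → E on.
F would need E and N (Gate 9), but N never turns on. N would need S (Gate 6), but S never turns on.

E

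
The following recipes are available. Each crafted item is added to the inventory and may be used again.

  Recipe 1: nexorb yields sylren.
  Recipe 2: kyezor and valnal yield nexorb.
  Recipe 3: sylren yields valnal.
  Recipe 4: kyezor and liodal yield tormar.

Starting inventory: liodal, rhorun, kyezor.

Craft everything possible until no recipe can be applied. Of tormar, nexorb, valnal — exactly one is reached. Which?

kyezor and liodal → tormar (Recipe 4).
valnal would need sylren (Recipe 3), but sylren is never obtained. nexorb would need kyezor and valnal (Recipe 2), but valnal is never obtained.

tormar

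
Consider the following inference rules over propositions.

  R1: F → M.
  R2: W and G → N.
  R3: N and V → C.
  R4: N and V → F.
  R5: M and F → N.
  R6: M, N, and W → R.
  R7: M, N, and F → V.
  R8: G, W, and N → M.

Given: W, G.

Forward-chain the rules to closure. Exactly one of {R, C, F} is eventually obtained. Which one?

W and G hold, so N follows (R2).
G, W, and N hold, so M follows (R8).
From M, N, and W, R6 gives R.
C would need N and V (R3), but V is never established. F would need N and V (R4), but V is never established.

R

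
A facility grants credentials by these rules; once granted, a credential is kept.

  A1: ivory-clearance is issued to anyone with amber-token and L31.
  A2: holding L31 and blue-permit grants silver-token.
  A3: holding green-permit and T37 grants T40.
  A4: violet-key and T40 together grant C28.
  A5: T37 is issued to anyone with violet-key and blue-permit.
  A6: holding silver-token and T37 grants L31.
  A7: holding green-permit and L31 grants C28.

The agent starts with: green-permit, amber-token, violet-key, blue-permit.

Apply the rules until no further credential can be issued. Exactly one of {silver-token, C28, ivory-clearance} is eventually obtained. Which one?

C28

Holding violet-key and blue-permit grants T37 (A5).
Holding green-permit and T37 grants T40 (A3).
Holding violet-key and T40 grants C28 (A4).
silver-token would need L31 and blue-permit (A2), but L31 is never granted. ivory-clearance would need amber-token and L31 (A1), but L31 is never granted.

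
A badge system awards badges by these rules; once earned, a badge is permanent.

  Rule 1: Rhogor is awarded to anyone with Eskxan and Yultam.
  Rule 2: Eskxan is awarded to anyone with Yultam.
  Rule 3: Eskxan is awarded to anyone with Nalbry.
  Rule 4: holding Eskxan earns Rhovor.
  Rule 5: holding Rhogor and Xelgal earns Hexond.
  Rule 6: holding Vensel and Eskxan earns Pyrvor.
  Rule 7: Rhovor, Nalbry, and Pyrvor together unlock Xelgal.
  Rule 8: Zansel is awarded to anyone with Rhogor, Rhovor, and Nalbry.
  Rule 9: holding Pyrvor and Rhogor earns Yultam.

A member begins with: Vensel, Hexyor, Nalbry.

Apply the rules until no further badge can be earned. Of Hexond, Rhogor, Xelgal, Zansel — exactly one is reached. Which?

Xelgal

With Nalbry, Eskxan is earned (Rule 3).
With Eskxan, Rhovor is earned (Rule 4).
With Vensel and Eskxan, Pyrvor is earned (Rule 6).
With Rhovor, Nalbry, and Pyrvor, Xelgal is earned (Rule 7).
Zansel would need Rhogor, Rhovor, and Nalbry (Rule 8), but Rhogor is never earned. Rhogor would need Eskxan and Yultam (Rule 1), but Yultam is never earned. Hexond would need Rhogor and Xelgal (Rule 5), but Rhogor is never earned.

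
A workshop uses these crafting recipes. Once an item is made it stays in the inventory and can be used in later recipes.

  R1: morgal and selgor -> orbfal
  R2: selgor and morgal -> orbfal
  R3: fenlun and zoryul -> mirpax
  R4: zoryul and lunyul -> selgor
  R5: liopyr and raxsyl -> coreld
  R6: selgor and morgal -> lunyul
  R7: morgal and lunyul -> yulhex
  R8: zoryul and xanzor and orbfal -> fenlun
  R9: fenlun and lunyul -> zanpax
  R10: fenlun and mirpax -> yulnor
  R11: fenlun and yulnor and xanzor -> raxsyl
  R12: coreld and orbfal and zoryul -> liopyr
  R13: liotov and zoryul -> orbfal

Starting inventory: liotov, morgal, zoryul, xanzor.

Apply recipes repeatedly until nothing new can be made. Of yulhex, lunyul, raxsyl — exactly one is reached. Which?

liotov and zoryul -> orbfal (R13).
Using R8, zoryul, xanzor, and orbfal make fenlun.
fenlun and zoryul -> mirpax (R3).
Using R10, fenlun and mirpax make yulnor.
Using R11, fenlun, yulnor, and xanzor make raxsyl.
lunyul would need selgor and morgal (R6), but selgor is never obtained. yulhex would need morgal and lunyul (R7), but lunyul is never obtained.

raxsyl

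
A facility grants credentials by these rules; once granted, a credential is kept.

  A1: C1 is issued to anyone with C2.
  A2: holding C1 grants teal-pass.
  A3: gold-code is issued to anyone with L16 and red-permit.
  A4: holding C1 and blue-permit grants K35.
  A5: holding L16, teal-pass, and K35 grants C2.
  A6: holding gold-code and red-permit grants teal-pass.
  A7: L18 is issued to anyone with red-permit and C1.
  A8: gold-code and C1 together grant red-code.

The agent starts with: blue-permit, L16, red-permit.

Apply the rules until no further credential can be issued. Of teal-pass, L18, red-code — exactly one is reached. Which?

Holding L16 and red-permit grants gold-code (A3).
Holding gold-code and red-permit grants teal-pass (A6).
L18 would need red-permit and C1 (A7), but C1 is never granted. red-code would need gold-code and C1 (A8), but C1 is never granted.

teal-pass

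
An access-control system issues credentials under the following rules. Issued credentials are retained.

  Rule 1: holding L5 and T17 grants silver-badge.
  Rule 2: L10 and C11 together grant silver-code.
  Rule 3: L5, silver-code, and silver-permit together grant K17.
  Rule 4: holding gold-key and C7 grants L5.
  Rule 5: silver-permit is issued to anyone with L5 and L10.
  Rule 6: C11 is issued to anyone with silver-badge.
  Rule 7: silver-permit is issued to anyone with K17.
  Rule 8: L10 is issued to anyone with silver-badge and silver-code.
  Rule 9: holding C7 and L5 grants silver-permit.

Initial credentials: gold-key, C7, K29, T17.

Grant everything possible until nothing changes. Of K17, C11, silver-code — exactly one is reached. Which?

C11

Holding gold-key and C7 grants L5 (Rule 4).
Holding L5 and T17 grants silver-badge (Rule 1).
Holding silver-badge grants C11 (Rule 6).
silver-code would need L10 and C11 (Rule 2), but L10 is never granted. K17 would need L5, silver-code, and silver-permit (Rule 3), but silver-code is never granted.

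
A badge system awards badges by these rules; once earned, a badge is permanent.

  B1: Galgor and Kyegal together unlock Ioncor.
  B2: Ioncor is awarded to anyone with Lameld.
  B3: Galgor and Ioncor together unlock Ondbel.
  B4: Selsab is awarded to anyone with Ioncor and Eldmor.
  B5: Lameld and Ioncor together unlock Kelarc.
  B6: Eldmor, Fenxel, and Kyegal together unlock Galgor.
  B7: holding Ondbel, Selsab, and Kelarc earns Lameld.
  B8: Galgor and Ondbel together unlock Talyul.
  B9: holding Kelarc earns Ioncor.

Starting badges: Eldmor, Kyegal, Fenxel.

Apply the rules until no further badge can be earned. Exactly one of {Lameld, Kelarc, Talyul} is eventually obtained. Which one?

Talyul

With Eldmor, Fenxel, and Kyegal, Galgor is earned (B6).
With Galgor and Kyegal, Ioncor is earned (B1).
With Galgor and Ioncor, Ondbel is earned (B3).
With Galgor and Ondbel, Talyul is earned (B8).
Kelarc would need Lameld and Ioncor (B5), but Lameld is never earned. Lameld would need Ondbel, Selsab, and Kelarc (B7), but Kelarc is never earned.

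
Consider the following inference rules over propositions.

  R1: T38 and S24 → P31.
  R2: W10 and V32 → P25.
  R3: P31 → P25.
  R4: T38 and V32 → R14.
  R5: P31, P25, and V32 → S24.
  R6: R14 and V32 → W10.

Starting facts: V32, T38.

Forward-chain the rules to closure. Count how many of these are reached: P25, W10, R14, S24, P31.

3

T38 and V32 hold, so R14 follows (R4).
From R14 and V32, R6 gives W10.
From W10 and V32, R2 gives P25.
P25: reached.
W10: reached.
R14: reached.
S24 would need P31, P25, and V32 (R5), but P31 is never established.
P31 would need T38 and S24 (R1), but S24 is never established.
Reached: P25, W10, and R14 — 3 of the 5.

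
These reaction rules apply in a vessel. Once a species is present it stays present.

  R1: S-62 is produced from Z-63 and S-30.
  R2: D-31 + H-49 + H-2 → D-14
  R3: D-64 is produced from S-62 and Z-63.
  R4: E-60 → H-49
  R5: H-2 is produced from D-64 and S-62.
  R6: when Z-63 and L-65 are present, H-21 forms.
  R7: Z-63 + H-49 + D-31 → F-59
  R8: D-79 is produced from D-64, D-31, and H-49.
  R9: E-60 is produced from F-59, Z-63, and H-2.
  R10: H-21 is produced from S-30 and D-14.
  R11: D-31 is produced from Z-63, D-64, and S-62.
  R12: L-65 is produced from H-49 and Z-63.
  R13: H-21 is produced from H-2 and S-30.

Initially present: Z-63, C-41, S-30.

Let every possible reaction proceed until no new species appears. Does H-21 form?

Z-63 and S-30 present → S-62 forms (R1).
S-62 and Z-63 present → D-64 forms (R3).
D-64 and S-62 present → H-2 forms (R5).
H-2 and S-30 present → H-21 forms (R13).

Yes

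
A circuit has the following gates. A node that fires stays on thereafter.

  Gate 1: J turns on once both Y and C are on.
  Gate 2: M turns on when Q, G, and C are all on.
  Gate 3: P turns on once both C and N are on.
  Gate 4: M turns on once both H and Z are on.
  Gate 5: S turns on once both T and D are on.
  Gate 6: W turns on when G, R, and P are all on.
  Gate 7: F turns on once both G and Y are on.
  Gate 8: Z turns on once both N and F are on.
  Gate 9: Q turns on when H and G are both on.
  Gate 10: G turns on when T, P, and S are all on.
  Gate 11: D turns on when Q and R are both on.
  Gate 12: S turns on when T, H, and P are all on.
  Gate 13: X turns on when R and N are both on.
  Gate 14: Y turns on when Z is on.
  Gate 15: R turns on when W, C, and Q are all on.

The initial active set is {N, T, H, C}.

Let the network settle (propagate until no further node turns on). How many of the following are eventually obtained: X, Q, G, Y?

2

C and N are on, so P turns on (Gate 3).
T, H, and P are on, so S turns on (Gate 12).
T, P, and S are on, so G turns on (Gate 10).
Gate 9: H and G on → Q on.
X would need R and N (Gate 13), but R never turns on.
Q: reached.
G: reached.
Y would need Z (Gate 14), but Z never turns on.
Reached: Q and G — 2 of the 4.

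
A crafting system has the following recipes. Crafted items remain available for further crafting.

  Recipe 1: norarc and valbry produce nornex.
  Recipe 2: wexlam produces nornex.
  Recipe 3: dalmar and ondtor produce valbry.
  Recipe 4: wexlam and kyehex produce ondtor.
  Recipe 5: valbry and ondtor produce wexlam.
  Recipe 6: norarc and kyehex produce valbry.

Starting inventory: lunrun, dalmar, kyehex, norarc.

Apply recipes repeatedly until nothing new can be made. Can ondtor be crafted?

No

ondtor would need wexlam and kyehex (Recipe 4), but wexlam is never obtained.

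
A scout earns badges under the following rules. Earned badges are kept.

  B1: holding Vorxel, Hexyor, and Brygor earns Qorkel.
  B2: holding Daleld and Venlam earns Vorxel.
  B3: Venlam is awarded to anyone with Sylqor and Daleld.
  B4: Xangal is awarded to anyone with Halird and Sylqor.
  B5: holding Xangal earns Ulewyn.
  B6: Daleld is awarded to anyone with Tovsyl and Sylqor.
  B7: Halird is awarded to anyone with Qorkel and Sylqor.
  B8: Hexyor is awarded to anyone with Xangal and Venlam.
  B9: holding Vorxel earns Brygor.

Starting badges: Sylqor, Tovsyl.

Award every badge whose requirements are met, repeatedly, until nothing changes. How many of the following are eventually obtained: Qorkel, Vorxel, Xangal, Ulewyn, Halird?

With Tovsyl and Sylqor, Daleld is earned (B6).
With Sylqor and Daleld, Venlam is earned (B3).
With Daleld and Venlam, Vorxel is earned (B2).
Qorkel would need Vorxel, Hexyor, and Brygor (B1), but Hexyor is never earned.
Vorxel: reached.
Xangal would need Halird and Sylqor (B4), but Halird is never earned.
Ulewyn would need Xangal (B5), but Xangal is never earned.
Halird would need Qorkel and Sylqor (B7), but Qorkel is never earned.
Reached: Vorxel — 1 of the 5.

1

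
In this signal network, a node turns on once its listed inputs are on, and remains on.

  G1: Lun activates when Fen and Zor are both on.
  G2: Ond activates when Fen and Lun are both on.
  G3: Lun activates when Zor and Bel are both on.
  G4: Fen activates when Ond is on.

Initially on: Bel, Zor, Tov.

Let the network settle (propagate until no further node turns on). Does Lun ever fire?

Zor and Bel are on, so Lun activates (G3).

Yes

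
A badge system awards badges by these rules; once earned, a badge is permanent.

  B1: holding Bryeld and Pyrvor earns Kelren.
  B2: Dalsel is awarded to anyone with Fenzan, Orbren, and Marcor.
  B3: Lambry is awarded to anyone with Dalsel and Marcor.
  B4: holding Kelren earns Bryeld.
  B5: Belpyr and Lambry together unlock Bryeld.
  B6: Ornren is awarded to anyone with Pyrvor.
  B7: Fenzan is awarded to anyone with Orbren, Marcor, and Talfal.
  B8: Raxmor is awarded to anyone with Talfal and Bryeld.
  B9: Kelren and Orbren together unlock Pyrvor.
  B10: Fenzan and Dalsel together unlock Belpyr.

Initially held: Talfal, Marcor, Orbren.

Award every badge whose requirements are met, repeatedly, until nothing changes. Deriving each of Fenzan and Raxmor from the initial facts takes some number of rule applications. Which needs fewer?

Fenzan: With Orbren, Marcor, and Talfal, Fenzan is earned (B7). [1 rule application]
Raxmor: With Orbren, Marcor, and Talfal, Fenzan is earned (B7). With Fenzan, Orbren, and Marcor, Dalsel is earned (B2). With Dalsel and Marcor, Lambry is earned (B3). With Fenzan and Dalsel, Belpyr is earned (B10). With Belpyr and Lambry, Bryeld is earned (B5). With Talfal and Bryeld, Raxmor is earned (B8). [6 rule applications]
Fenzan needs fewer.

Fenzan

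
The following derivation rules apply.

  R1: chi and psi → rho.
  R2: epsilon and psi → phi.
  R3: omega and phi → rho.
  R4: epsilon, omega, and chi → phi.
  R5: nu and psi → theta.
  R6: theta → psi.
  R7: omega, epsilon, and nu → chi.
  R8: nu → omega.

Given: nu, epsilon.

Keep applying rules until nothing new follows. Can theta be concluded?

theta would need nu and psi (R5), but psi is never established.

No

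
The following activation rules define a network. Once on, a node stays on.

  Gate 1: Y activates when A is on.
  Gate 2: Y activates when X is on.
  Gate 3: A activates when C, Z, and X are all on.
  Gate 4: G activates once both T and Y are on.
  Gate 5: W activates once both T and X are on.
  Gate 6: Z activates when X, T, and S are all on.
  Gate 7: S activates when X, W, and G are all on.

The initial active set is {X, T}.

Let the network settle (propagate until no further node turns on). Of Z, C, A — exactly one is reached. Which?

Z

X is on, so Y activates (Gate 2).
Gate 5: T and X on → W on.
T and Y are on, so G activates (Gate 4).
Gate 7: X, W, and G on → S on.
X, T, and S are on, so Z activates (Gate 6).
No rule produces C, and it is not given. A would need C, Z, and X (Gate 3), but C never turns on.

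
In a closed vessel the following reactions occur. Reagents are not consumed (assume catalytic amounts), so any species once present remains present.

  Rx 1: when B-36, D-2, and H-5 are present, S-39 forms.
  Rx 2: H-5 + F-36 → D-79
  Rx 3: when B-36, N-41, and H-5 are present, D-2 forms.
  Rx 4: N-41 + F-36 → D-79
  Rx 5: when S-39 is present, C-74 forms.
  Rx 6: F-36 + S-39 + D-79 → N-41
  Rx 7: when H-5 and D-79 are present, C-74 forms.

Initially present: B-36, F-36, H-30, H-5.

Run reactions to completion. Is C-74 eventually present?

Yes

H-5 and F-36 present → D-79 forms (Rx 2).
H-5 and D-79 present → C-74 forms (Rx 7).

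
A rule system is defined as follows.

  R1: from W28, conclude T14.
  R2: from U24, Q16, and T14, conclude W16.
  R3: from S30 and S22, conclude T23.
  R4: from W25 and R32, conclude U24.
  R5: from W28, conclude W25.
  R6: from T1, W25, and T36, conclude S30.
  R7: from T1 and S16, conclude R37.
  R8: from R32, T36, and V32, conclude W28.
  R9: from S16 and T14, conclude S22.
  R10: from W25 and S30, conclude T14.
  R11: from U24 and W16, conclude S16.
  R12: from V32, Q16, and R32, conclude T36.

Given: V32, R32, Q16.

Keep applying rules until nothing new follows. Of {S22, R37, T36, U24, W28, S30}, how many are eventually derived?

From V32, Q16, and R32, R12 gives T36.
R32, T36, and V32 hold, so W28 follows (R8).
W28 holds, so T14 follows (R1).
W28 holds, so W25 follows (R5).
From W25 and R32, R4 gives U24.
U24, Q16, and T14 hold, so W16 follows (R2).
From U24 and W16, R11 gives S16.
From S16 and T14, R9 gives S22.
S22: reached.
R37 would need T1 and S16 (R7), but T1 is never established.
T36: reached.
U24: reached.
W28: reached.
S30 would need T1, W25, and T36 (R6), but T1 is never established.
Reached: S22, T36, U24, and W28 — 4 of the 6.

4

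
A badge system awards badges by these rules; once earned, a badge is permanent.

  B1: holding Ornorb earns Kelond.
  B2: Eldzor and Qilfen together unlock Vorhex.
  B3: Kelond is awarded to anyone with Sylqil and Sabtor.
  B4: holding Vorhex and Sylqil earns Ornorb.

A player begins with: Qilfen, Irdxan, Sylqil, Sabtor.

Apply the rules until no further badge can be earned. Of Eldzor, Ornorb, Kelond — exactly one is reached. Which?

Kelond

With Sylqil and Sabtor, Kelond is earned (B3).
Ornorb would need Vorhex and Sylqil (B4), but Vorhex is never earned. No rule produces Eldzor, and it is not given.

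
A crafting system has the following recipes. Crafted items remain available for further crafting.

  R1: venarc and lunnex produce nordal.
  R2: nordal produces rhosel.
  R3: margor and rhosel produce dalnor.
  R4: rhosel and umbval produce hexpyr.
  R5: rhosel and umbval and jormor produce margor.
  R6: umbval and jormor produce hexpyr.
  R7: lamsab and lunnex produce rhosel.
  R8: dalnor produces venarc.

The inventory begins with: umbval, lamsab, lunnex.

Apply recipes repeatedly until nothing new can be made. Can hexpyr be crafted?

lamsab and lunnex → rhosel (R7).
Using R4, rhosel and umbval make hexpyr.

Yes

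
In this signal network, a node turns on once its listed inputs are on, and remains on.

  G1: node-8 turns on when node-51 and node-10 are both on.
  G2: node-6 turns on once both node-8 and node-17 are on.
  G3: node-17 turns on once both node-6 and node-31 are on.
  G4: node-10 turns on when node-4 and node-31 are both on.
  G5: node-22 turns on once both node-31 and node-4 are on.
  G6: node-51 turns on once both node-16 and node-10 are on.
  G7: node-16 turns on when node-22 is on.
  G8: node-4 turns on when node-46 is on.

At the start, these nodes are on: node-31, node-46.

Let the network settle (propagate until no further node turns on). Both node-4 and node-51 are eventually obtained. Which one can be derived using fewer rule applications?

node-4

node-4: G8: node-46 on → node-4 on. [1 rule application]
node-51: G8: node-46 on → node-4 on. G5: node-31 and node-4 on → node-22 on. G4: node-4 and node-31 on → node-10 on. G7: node-22 on → node-16 on. node-16 and node-10 are on, so node-51 turns on (G6). [5 rule applications]
node-4 needs fewer.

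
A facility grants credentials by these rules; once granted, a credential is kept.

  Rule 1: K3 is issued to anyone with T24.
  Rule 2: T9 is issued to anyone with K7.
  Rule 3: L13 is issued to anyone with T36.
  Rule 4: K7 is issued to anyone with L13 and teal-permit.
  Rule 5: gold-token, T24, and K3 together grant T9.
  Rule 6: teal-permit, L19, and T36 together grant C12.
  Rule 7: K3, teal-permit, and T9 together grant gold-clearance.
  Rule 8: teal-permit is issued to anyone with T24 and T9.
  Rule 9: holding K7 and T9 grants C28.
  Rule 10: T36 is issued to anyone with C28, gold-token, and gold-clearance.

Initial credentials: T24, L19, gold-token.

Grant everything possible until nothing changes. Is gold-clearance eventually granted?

Holding T24 grants K3 (Rule 1).
Holding gold-token, T24, and K3 grants T9 (Rule 5).
Holding T24 and T9 grants teal-permit (Rule 8).
Holding K3, teal-permit, and T9 grants gold-clearance (Rule 7).

Yes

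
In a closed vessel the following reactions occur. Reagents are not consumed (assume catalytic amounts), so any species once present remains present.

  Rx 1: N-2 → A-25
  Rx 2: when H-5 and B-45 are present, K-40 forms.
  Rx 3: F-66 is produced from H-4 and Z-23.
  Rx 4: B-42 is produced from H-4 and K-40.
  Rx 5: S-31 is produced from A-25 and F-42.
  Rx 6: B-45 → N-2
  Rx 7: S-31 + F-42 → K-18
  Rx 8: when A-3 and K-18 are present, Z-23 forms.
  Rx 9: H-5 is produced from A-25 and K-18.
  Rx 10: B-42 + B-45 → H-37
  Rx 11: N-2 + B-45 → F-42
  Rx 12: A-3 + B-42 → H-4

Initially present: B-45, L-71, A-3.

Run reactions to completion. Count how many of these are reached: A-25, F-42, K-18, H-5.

B-45 present → N-2 forms (Rx 6).
N-2 and B-45 present → F-42 forms (Rx 11).
N-2 present → A-25 forms (Rx 1).
A-25 and F-42 present → S-31 forms (Rx 5).
S-31 and F-42 present → K-18 forms (Rx 7).
A-25 and K-18 present → H-5 forms (Rx 9).
A-25: reached.
F-42: reached.
K-18: reached.
H-5: reached.
All 4 are reached.

4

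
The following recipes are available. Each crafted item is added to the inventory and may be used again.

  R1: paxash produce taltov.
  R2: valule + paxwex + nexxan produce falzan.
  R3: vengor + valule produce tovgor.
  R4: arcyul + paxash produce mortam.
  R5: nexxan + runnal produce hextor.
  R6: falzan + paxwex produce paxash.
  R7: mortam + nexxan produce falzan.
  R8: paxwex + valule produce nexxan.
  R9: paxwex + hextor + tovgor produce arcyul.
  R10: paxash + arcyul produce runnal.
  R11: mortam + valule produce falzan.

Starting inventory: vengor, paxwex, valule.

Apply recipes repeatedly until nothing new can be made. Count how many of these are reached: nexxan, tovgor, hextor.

Using R8, paxwex and valule make nexxan.
vengor + valule → tovgor (R3).
nexxan: reached.
tovgor: reached.
hextor would need nexxan and runnal (R5), but runnal is never obtained.
Reached: nexxan and tovgor — 2 of the 3.

2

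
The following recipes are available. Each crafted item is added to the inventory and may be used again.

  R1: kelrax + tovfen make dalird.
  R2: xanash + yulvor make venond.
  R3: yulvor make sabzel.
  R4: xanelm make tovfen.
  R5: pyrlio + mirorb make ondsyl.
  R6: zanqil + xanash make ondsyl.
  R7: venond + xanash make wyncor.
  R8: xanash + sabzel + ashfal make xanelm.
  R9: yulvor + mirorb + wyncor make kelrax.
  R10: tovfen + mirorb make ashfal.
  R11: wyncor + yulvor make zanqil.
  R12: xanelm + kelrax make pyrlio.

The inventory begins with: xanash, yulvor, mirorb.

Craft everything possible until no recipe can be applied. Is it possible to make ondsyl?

Yes

xanash + yulvor → venond (R2).
venond + xanash → wyncor (R7).
Using R11, wyncor and yulvor make zanqil.
zanqil + xanash → ondsyl (R6).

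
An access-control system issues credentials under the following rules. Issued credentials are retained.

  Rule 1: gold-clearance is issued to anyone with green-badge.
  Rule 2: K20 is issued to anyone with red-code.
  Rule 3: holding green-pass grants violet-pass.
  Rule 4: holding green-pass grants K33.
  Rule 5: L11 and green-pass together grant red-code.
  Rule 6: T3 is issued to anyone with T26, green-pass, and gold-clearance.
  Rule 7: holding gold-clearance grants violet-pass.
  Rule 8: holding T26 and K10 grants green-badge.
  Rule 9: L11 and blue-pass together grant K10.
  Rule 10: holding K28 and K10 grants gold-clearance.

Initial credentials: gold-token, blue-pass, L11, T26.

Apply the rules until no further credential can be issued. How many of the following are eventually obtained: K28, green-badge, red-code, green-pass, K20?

Holding L11 and blue-pass grants K10 (Rule 9).
Holding T26 and K10 grants green-badge (Rule 8).
No rule produces K28, and it is not given.
green-badge: reached.
red-code would need L11 and green-pass (Rule 5), but green-pass is never granted.
No rule produces green-pass, and it is not given.
K20 would need red-code (Rule 2), but red-code is never granted.
Reached: green-badge — 1 of the 5.

1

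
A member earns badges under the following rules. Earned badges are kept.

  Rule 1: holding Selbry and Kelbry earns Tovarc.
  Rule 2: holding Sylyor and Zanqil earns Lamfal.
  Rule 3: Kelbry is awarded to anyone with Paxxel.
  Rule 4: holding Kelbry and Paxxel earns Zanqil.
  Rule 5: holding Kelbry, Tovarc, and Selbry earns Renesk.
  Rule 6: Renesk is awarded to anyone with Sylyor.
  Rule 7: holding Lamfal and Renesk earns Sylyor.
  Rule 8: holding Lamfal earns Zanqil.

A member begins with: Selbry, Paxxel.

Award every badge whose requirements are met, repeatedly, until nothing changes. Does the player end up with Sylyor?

Sylyor would need Lamfal and Renesk (Rule 7), but Lamfal is never earned.

No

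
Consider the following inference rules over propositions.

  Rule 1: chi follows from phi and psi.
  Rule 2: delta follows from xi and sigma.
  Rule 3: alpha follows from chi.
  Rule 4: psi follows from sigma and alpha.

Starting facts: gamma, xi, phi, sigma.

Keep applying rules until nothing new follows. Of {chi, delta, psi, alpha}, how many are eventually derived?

1

xi and sigma hold, so delta follows (Rule 2).
chi would need phi and psi (Rule 1), but psi is never established.
delta: reached.
psi would need sigma and alpha (Rule 4), but alpha is never established.
alpha would need chi (Rule 3), but chi is never established.
Reached: delta — 1 of the 4.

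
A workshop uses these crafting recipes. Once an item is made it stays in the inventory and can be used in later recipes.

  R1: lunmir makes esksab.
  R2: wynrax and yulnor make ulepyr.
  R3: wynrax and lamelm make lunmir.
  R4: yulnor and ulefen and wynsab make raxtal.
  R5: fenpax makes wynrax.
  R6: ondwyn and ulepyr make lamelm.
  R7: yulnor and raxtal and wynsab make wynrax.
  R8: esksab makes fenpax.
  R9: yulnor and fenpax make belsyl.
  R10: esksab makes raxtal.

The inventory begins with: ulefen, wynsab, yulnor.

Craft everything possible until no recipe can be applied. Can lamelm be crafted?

No

lamelm would need ondwyn and ulepyr (R6), but ondwyn is never obtained.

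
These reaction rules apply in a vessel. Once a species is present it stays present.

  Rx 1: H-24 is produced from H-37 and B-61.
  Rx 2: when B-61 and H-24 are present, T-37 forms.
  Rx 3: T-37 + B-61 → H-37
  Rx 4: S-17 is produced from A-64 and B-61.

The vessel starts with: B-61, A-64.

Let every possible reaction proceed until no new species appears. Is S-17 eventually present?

Yes

A-64 and B-61 present → S-17 forms (Rx 4).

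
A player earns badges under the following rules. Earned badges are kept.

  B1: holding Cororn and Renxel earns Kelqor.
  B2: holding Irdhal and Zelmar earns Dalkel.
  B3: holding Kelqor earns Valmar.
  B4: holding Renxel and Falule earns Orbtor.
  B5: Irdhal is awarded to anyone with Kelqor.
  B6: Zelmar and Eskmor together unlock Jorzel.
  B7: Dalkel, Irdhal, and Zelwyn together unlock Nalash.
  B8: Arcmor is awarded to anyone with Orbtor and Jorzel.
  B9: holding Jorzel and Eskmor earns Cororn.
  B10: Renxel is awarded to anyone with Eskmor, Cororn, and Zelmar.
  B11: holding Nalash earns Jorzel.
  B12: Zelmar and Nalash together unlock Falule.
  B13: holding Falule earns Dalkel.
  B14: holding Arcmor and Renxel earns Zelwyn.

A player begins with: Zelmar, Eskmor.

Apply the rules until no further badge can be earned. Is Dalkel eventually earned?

Yes

With Zelmar and Eskmor, Jorzel is earned (B6).
With Jorzel and Eskmor, Cororn is earned (B9).
With Eskmor, Cororn, and Zelmar, Renxel is earned (B10).
With Cororn and Renxel, Kelqor is earned (B1).
With Kelqor, Irdhal is earned (B5).
With Irdhal and Zelmar, Dalkel is earned (B2).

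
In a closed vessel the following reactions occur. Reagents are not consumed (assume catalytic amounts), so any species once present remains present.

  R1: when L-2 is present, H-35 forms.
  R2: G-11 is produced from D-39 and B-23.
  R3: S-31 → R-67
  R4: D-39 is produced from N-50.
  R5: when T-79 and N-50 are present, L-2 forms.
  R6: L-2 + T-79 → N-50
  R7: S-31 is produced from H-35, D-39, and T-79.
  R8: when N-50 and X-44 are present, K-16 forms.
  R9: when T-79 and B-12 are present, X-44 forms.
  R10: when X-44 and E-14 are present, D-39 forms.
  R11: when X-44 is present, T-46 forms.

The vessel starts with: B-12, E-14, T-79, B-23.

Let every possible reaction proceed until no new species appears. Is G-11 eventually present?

T-79 and B-12 present → X-44 forms (R9).
X-44 and E-14 present → D-39 forms (R10).
D-39 and B-23 present → G-11 forms (R2).

Yes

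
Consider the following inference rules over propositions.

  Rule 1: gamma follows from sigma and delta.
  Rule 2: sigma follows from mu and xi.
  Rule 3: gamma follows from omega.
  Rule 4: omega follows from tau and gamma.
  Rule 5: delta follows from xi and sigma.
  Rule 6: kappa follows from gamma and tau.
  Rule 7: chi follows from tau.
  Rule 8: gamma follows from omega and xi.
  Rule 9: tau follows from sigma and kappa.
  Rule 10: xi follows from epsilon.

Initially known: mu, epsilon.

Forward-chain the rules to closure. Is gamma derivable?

From epsilon, Rule 10 gives xi.
From mu and xi, Rule 2 gives sigma.
xi and sigma hold, so delta follows (Rule 5).
From sigma and delta, Rule 1 gives gamma.

Yes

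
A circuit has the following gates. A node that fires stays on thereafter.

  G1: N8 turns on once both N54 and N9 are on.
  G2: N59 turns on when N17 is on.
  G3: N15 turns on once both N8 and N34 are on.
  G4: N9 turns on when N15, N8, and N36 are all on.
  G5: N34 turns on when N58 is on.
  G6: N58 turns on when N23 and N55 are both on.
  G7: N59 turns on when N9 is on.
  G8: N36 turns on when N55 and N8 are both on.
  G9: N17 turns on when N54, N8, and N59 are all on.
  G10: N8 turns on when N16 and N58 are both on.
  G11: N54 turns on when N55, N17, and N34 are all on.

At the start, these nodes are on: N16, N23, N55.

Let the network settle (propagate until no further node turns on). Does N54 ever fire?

N54 would need N55, N17, and N34 (G11), but N17 never turns on.

No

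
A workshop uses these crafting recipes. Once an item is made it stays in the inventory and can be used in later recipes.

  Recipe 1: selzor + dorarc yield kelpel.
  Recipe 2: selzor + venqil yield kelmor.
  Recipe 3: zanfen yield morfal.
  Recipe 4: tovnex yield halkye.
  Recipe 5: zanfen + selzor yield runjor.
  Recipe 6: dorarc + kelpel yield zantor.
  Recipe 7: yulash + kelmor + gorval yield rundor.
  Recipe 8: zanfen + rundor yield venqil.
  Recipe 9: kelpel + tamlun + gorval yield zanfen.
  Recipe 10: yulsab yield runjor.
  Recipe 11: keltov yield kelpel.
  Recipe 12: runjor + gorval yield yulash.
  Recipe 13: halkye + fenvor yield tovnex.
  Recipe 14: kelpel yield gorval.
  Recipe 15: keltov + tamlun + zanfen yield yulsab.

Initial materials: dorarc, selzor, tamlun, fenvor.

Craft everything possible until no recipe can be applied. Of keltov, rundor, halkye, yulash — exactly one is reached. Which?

yulash

Using Recipe 1, selzor and dorarc make kelpel.
kelpel → gorval (Recipe 14).
Using Recipe 9, kelpel, tamlun, and gorval make zanfen.
zanfen + selzor → runjor (Recipe 5).
Using Recipe 12, runjor and gorval make yulash.
rundor would need yulash, kelmor, and gorval (Recipe 7), but kelmor is never obtained. No rule produces keltov, and it is not given. halkye would need tovnex (Recipe 4), but tovnex is never obtained.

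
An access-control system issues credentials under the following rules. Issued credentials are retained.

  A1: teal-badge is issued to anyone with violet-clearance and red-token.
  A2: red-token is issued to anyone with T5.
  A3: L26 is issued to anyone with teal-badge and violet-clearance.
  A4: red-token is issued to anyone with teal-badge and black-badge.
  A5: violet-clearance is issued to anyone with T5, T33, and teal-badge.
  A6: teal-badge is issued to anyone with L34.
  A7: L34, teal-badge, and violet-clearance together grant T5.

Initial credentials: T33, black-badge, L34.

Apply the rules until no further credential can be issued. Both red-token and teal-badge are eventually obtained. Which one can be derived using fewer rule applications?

teal-badge: Holding L34 grants teal-badge (A6). [1 rule application]
red-token: Holding L34 grants teal-badge (A6). Holding teal-badge and black-badge grants red-token (A4). [2 rule applications]
teal-badge needs fewer.

teal-badge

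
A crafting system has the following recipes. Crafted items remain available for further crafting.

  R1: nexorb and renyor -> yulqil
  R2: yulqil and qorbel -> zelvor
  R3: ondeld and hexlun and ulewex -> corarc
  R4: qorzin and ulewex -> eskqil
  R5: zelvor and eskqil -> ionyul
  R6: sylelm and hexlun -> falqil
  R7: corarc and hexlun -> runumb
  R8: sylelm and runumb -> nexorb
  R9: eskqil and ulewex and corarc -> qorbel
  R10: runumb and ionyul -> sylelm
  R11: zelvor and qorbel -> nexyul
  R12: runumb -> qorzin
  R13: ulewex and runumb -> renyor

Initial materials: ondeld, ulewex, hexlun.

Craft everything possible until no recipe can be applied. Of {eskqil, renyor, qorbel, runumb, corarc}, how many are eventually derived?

ondeld and hexlun and ulewex -> corarc (R3).
Using R7, corarc and hexlun make runumb.
ulewex and runumb -> renyor (R13).
runumb -> qorzin (R12).
qorzin and ulewex -> eskqil (R4).
Using R9, eskqil, ulewex, and corarc make qorbel.
eskqil: reached.
renyor: reached.
qorbel: reached.
runumb: reached.
corarc: reached.
All 5 are reached.

5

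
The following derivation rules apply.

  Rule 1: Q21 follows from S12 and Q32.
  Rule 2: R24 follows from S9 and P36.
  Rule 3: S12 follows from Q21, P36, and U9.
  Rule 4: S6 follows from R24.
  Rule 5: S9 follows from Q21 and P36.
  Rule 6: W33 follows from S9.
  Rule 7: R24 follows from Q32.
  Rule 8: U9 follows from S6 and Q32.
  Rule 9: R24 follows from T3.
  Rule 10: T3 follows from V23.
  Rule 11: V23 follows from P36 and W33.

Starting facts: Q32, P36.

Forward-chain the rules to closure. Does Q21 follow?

Q21 would need S12 and Q32 (Rule 1), but S12 is never established.

No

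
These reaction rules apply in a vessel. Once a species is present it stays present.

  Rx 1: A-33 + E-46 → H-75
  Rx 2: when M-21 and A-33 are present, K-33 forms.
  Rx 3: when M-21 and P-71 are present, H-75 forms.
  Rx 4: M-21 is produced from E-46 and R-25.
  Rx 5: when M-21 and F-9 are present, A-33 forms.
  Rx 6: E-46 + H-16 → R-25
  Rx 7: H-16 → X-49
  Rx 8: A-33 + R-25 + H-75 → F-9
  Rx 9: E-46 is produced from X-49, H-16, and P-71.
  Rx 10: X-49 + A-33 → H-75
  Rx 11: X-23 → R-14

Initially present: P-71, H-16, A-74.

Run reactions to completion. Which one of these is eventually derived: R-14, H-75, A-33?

H-75

H-16 present → X-49 forms (Rx 7).
X-49, H-16, and P-71 present → E-46 forms (Rx 9).
E-46 and H-16 present → R-25 forms (Rx 6).
E-46 and R-25 present → M-21 forms (Rx 4).
M-21 and P-71 present → H-75 forms (Rx 3).
A-33 would need M-21 and F-9 (Rx 5), but F-9 never forms. R-14 would need X-23 (Rx 11), but X-23 never forms.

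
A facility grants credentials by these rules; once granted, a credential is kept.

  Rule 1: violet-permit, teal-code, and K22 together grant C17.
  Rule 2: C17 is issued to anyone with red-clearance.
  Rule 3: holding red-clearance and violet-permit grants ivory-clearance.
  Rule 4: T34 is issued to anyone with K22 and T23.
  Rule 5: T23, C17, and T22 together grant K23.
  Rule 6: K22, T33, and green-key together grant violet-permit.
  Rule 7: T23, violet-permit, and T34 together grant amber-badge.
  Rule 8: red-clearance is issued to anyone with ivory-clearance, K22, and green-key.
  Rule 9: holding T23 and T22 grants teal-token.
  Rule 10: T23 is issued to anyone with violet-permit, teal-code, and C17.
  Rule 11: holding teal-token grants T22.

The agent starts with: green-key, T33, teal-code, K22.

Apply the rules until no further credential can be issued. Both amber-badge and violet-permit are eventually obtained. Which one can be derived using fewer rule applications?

violet-permit

violet-permit: Holding K22, T33, and green-key grants violet-permit (Rule 6). [1 rule application]
amber-badge: Holding K22, T33, and green-key grants violet-permit (Rule 6). Holding violet-permit, teal-code, and K22 grants C17 (Rule 1). Holding violet-permit, teal-code, and C17 grants T23 (Rule 10). Holding K22 and T23 grants T34 (Rule 4). Holding T23, violet-permit, and T34 grants amber-badge (Rule 7). [5 rule applications]
violet-permit needs fewer.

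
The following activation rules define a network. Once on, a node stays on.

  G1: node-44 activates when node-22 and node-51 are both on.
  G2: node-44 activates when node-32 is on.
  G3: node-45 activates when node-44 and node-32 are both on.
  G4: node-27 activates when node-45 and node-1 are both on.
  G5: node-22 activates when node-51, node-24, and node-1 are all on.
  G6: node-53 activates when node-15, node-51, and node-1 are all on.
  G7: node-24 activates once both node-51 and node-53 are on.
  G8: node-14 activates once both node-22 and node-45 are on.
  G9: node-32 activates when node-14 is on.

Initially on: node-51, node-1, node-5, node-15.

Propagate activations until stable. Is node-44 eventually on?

G6: node-15, node-51, and node-1 on → node-53 on.
node-51 and node-53 are on, so node-24 activates (G7).
G5: node-51, node-24, and node-1 on → node-22 on.
node-22 and node-51 are on, so node-44 activates (G1).

Yes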